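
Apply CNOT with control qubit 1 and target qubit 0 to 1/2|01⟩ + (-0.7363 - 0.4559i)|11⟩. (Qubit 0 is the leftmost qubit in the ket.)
(-0.7363 - 0.4559i)|01⟩ + 1/2|11⟩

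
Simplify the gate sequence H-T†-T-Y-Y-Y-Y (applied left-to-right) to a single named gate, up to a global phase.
H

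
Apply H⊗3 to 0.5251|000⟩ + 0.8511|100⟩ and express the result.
0.4866|000⟩ + 0.4866|001⟩ + 0.4866|010⟩ + 0.4866|011⟩ - 0.1153|100⟩ - 0.1153|101⟩ - 0.1153|110⟩ - 0.1153|111⟩

H⊗3 gives amp(|y⟩) = (1/2√2) Σ_x (−1)^(x·y) amp(|x⟩), where x·y is the number of positions in which both x and y have a 1.
|000⟩: (0.5251 + 0.8511)/(2√2) = 0.4866
|001⟩: (0.5251 + 0.8511)/(2√2) = 0.4866
|010⟩: (0.5251 + 0.8511)/(2√2) = 0.4866
|011⟩: (0.5251 + 0.8511)/(2√2) = 0.4866
|100⟩: (0.5251 - 0.8511)/(2√2) = -0.1153
|101⟩: (0.5251 - 0.8511)/(2√2) = -0.1153
|110⟩: (0.5251 - 0.8511)/(2√2) = -0.1153
|111⟩: (0.5251 - 0.8511)/(2√2) = -0.1153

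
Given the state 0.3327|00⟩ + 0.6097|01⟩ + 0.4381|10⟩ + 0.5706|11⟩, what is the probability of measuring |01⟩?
0.3717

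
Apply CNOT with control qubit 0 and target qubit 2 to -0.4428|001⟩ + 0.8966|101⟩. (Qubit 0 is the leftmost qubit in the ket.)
-0.4428|001⟩ + 0.8966|100⟩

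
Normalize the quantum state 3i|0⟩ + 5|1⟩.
0.5145i|0⟩ + 0.8575|1⟩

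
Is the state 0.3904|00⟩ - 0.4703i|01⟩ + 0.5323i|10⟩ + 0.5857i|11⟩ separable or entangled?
Entangled

Writing the state as a|00⟩ + b|01⟩ + c|10⟩ + d|11⟩, it is a product state iff ad − bc = 0.
Here (a, b, c, d) = (0.3904, -0.4703i, 0.5323i, 0.5857i): ad − bc = (0.3904)(0.5857i) − (-0.4703i)(0.5323i) = (-0.2503 + 0.2287i) ≠ 0, so the state is entangled.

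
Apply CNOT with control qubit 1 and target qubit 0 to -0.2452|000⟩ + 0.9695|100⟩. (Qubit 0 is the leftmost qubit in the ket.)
-0.2452|000⟩ + 0.9695|100⟩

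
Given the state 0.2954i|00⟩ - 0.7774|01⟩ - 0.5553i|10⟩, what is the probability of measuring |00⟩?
0.08726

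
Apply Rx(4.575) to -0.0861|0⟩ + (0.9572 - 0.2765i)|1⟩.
(-0.1519 - 0.7217i)|0⟩ + (-0.6288 + 0.2466i)|1⟩

Rx(4.575) = [[cos(θ/2), −i·sin(θ/2)], [−i·sin(θ/2), cos(θ/2)]]; θ = 4.575, cos(θ/2) ≈ -0.656903, sin(θ/2) ≈ 0.753975.
With a = amp(|0⟩) = -0.0861 and b = amp(|1⟩) = (0.9572 - 0.2765i):
new amp(|0⟩) = (-0.656903)·a + (-0.753975i)·b = (-0.1519 - 0.7217i)
new amp(|1⟩) = (-0.753975i)·a + (-0.656903)·b = (-0.6288 + 0.2466i)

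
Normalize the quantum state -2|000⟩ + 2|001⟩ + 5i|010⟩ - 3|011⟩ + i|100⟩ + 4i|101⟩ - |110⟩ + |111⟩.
-0.2561|000⟩ + 0.2561|001⟩ + 0.6402i|010⟩ - 0.3841|011⟩ + 0.128i|100⟩ + 0.5121i|101⟩ - 0.128|110⟩ + 0.128|111⟩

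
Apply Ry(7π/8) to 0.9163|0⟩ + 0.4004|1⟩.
-0.2139|0⟩ + 0.9768|1⟩

Ry(7π/8) = [[cos(θ/2), −sin(θ/2)], [sin(θ/2), cos(θ/2)]]; θ = 7π/8, cos(θ/2) ≈ 0.19509, sin(θ/2) ≈ 0.980785.
With a = amp(|0⟩) = 0.9163 and b = amp(|1⟩) = 0.4004:
new amp(|0⟩) = (0.19509)·a + (-0.980785)·b = -0.2139
new amp(|1⟩) = (0.980785)·a + (0.19509)·b = 0.9768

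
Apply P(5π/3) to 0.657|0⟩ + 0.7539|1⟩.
0.657|0⟩ + (0.377 - 0.6529i)|1⟩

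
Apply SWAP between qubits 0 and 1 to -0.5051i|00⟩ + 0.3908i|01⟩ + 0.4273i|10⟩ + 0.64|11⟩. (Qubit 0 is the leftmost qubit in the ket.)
-0.5051i|00⟩ + 0.4273i|01⟩ + 0.3908i|10⟩ + 0.64|11⟩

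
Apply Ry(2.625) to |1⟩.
-0.9668|0⟩ + 0.2554|1⟩

Ry(2.625) = [[cos(θ/2), −sin(θ/2)], [sin(θ/2), cos(θ/2)]]; θ = 2.625, cos(θ/2) ≈ 0.255434, sin(θ/2) ≈ 0.966827.
With a = amp(|0⟩) = 0 and b = amp(|1⟩) = 1:
new amp(|0⟩) = (0.255434)·a + (-0.966827)·b = -0.9668
new amp(|1⟩) = (0.966827)·a + (0.255434)·b = 0.2554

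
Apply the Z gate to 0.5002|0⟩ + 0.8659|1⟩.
0.5002|0⟩ - 0.8659|1⟩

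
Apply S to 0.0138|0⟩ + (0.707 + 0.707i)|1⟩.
0.0138|0⟩ + (-0.707 + 0.707i)|1⟩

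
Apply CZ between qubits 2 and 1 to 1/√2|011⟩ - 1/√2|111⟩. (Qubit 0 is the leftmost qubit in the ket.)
-1/√2|011⟩ + 1/√2|111⟩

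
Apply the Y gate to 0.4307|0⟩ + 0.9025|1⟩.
-0.9025i|0⟩ + 0.4307i|1⟩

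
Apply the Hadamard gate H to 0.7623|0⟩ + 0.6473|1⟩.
0.9967|0⟩ + 0.08132|1⟩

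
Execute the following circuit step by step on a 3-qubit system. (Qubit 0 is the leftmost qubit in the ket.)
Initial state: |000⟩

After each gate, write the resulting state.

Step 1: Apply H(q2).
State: 1/√2|000⟩ + 1/√2|001⟩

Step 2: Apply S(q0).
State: 1/√2|000⟩ + 1/√2|001⟩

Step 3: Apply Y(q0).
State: (1/√2)i|100⟩ + (1/√2)i|101⟩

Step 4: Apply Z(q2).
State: (1/√2)i|100⟩ - (1/√2)i|101⟩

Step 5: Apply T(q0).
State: (-1/2 + (1/2)i)|100⟩ + (1/2 - (1/2)i)|101⟩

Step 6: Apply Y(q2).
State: (-1/2 - (1/2)i)|100⟩ + (-1/2 - (1/2)i)|101⟩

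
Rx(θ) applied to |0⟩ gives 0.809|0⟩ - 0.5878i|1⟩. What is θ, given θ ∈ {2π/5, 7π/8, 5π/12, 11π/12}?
2π/5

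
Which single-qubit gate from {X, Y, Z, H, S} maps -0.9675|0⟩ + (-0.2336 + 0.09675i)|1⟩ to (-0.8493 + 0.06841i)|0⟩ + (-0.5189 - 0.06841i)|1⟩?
H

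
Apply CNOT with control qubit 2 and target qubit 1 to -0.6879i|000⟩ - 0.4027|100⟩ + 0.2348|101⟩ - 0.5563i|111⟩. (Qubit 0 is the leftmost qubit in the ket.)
-0.6879i|000⟩ - 0.4027|100⟩ - 0.5563i|101⟩ + 0.2348|111⟩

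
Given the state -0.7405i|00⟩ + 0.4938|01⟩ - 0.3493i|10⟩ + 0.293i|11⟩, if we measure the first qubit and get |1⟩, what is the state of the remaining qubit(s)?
-0.7661i|0⟩ + 0.6427i|1⟩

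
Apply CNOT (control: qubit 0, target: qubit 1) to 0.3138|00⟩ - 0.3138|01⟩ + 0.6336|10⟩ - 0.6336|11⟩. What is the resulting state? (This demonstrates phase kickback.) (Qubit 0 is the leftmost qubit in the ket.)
0.3138|00⟩ - 0.3138|01⟩ - 0.6336|10⟩ + 0.6336|11⟩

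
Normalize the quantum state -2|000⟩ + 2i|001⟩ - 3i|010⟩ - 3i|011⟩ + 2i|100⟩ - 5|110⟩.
-0.2697|000⟩ + 0.2697i|001⟩ - 0.4045i|010⟩ - 0.4045i|011⟩ + 0.2697i|100⟩ - 0.6742|110⟩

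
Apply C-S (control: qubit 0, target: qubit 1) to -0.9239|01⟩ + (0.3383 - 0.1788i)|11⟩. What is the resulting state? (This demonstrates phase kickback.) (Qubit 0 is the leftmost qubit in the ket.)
-0.9239|01⟩ + (0.1788 + 0.3383i)|11⟩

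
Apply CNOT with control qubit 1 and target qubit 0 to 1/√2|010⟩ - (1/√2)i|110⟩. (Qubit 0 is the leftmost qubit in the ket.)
-(1/√2)i|010⟩ + 1/√2|110⟩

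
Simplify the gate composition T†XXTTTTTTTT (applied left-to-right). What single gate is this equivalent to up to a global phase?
T†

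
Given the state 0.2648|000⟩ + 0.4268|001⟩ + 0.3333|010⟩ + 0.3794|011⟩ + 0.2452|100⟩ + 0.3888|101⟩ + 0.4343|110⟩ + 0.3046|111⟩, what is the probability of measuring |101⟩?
0.1512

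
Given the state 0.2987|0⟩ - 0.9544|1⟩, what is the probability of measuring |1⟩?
0.9109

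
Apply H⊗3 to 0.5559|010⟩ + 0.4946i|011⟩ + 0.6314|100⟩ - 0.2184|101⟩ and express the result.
(0.3426 + 0.1749i)|000⟩ + (0.497 - 0.1749i)|001⟩ + (-0.05052 - 0.1749i)|010⟩ + (0.1039 + 0.1749i)|011⟩ + (0.05052 + 0.1749i)|100⟩ + (-0.1039 - 0.1749i)|101⟩ + (-0.3426 - 0.1749i)|110⟩ + (-0.497 + 0.1749i)|111⟩

H⊗3 gives amp(|y⟩) = (1/2√2) Σ_x (−1)^(x·y) amp(|x⟩), where x·y is the number of positions in which both x and y have a 1.
|000⟩: (0.5559 + 0.4946i + 0.6314 - 0.2184)/(2√2) = (0.3426 + 0.1749i)
|001⟩: (0.5559 - 0.4946i + 0.6314 + 0.2184)/(2√2) = (0.497 - 0.1749i)
|010⟩: (-0.5559 - 0.4946i + 0.6314 - 0.2184)/(2√2) = (-0.05052 - 0.1749i)
|011⟩: (-0.5559 + 0.4946i + 0.6314 + 0.2184)/(2√2) = (0.1039 + 0.1749i)
|100⟩: (0.5559 + 0.4946i - 0.6314 + 0.2184)/(2√2) = (0.05052 + 0.1749i)
|101⟩: (0.5559 - 0.4946i - 0.6314 - 0.2184)/(2√2) = (-0.1039 - 0.1749i)
|110⟩: (-0.5559 - 0.4946i - 0.6314 + 0.2184)/(2√2) = (-0.3426 - 0.1749i)
|111⟩: (-0.5559 + 0.4946i - 0.6314 - 0.2184)/(2√2) = (-0.497 + 0.1749i)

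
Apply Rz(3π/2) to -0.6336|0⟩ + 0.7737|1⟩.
(0.448 + 0.448i)|0⟩ + (-0.5471 + 0.5471i)|1⟩

Rz(3π/2) = [[e^(−iθ/2), 0], [0, e^(iθ/2)]] with e^(±iθ/2) = cos(θ/2) ± i·sin(θ/2); θ = 3π/2, cos(θ/2) ≈ -0.707107, sin(θ/2) ≈ 0.707107.
With a = amp(|0⟩) = -0.6336 and b = amp(|1⟩) = 0.7737:
new amp(|0⟩) = (-0.707107 - 0.707107i)·a = (0.448 + 0.448i)
new amp(|1⟩) = (-0.707107 + 0.707107i)·b = (-0.5471 + 0.5471i)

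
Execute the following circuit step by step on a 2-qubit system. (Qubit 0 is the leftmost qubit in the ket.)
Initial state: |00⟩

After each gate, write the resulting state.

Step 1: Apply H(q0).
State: 1/√2|00⟩ + 1/√2|10⟩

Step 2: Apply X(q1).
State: 1/√2|01⟩ + 1/√2|11⟩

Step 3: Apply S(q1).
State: (1/√2)i|01⟩ + (1/√2)i|11⟩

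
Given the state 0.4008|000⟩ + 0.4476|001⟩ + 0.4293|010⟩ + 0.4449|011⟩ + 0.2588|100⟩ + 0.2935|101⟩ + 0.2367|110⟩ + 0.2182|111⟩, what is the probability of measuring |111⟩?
0.04761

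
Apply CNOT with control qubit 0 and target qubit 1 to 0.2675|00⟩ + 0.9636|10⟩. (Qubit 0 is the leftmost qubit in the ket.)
0.2675|00⟩ + 0.9636|11⟩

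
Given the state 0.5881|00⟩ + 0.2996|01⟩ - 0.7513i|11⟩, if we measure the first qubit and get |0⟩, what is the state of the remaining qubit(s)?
0.891|0⟩ + 0.4539|1⟩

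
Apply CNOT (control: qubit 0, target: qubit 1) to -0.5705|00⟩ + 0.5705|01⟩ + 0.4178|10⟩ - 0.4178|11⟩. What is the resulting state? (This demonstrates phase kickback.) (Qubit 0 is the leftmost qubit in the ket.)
-0.5705|00⟩ + 0.5705|01⟩ - 0.4178|10⟩ + 0.4178|11⟩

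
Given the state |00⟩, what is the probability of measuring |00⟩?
1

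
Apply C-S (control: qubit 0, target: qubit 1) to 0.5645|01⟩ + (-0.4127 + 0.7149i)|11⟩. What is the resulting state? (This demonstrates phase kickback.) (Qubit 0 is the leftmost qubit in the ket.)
0.5645|01⟩ + (-0.7149 - 0.4127i)|11⟩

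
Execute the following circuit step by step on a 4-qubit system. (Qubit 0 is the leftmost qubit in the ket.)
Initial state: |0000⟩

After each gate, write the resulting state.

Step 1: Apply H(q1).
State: 1/√2|0000⟩ + 1/√2|0100⟩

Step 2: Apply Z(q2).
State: 1/√2|0000⟩ + 1/√2|0100⟩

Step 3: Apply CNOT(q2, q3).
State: 1/√2|0000⟩ + 1/√2|0100⟩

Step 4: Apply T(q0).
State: 1/√2|0000⟩ + 1/√2|0100⟩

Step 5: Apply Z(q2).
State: 1/√2|0000⟩ + 1/√2|0100⟩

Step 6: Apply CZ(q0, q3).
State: 1/√2|0000⟩ + 1/√2|0100⟩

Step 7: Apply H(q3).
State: 1/2|0000⟩ + 1/2|0001⟩ + 1/2|0100⟩ + 1/2|0101⟩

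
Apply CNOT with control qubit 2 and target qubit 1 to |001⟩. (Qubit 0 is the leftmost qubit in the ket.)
|011⟩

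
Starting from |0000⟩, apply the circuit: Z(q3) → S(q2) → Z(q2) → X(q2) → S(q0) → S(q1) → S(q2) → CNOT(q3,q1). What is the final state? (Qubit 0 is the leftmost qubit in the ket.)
i|0010⟩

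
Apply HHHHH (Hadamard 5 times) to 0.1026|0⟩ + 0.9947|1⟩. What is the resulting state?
0.7759|0⟩ - 0.6308|1⟩

H² = I, so H^5 = H: a single Hadamard. With (a, b) = (0.1026, 0.9947), H gives ((a + b)/√2, (a − b)/√2) = (0.7759, -0.6308).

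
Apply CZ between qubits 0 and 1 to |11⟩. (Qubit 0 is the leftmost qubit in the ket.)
-|11⟩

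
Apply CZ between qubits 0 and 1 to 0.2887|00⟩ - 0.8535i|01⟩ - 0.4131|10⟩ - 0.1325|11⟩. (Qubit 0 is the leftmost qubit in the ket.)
0.2887|00⟩ - 0.8535i|01⟩ - 0.4131|10⟩ + 0.1325|11⟩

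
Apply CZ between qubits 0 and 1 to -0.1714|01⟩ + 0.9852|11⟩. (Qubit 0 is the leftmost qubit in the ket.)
-0.1714|01⟩ - 0.9852|11⟩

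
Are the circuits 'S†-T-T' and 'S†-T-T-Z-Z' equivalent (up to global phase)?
Yes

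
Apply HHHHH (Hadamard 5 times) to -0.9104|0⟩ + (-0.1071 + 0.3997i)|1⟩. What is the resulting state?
(-0.7195 + 0.2826i)|0⟩ + (-0.568 - 0.2826i)|1⟩

H² = I, so H^5 = H: a single Hadamard. With (a, b) = (-0.9104, (-0.1071 + 0.3997i)), H gives ((a + b)/√2, (a − b)/√2) = ((-0.7195 + 0.2826i), (-0.568 - 0.2826i)).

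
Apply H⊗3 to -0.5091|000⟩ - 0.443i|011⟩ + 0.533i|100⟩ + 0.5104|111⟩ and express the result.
(0.0004596 + 0.03182i)|000⟩ + (-0.3604 + 0.3451i)|001⟩ + (-0.3604 + 0.3451i)|010⟩ + (0.0004596 + 0.03182i)|011⟩ + (-0.3604 - 0.3451i)|100⟩ + (0.0004596 - 0.03182i)|101⟩ + (0.0004596 - 0.03182i)|110⟩ + (-0.3604 - 0.3451i)|111⟩

H⊗3 gives amp(|y⟩) = (1/2√2) Σ_x (−1)^(x·y) amp(|x⟩), where x·y is the number of positions in which both x and y have a 1.
|000⟩: (-0.5091 - 0.443i + 0.533i + 0.5104)/(2√2) = (0.0004596 + 0.03182i)
|001⟩: (-0.5091 + 0.443i + 0.533i - 0.5104)/(2√2) = (-0.3604 + 0.3451i)
|010⟩: (-0.5091 + 0.443i + 0.533i - 0.5104)/(2√2) = (-0.3604 + 0.3451i)
|011⟩: (-0.5091 - 0.443i + 0.533i + 0.5104)/(2√2) = (0.0004596 + 0.03182i)
|100⟩: (-0.5091 - 0.443i - 0.533i - 0.5104)/(2√2) = (-0.3604 - 0.3451i)
|101⟩: (-0.5091 + 0.443i - 0.533i + 0.5104)/(2√2) = (0.0004596 - 0.03182i)
|110⟩: (-0.5091 + 0.443i - 0.533i + 0.5104)/(2√2) = (0.0004596 - 0.03182i)
|111⟩: (-0.5091 - 0.443i - 0.533i - 0.5104)/(2√2) = (-0.3604 - 0.3451i)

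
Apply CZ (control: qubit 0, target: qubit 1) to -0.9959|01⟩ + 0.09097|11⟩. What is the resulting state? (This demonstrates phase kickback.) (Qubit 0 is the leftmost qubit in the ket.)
-0.9959|01⟩ - 0.09097|11⟩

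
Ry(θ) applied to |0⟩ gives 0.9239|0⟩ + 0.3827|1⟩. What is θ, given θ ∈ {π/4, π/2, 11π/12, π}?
π/4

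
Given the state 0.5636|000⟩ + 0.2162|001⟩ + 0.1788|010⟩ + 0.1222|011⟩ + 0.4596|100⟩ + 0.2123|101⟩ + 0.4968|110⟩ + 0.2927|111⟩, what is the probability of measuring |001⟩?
0.04674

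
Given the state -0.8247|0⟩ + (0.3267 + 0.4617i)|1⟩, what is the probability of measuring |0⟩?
0.6801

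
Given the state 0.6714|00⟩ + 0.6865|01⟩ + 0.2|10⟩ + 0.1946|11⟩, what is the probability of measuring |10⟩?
0.04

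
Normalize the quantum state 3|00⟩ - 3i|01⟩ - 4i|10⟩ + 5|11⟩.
0.3906|00⟩ - 0.3906i|01⟩ - 0.5208i|10⟩ + 0.6509|11⟩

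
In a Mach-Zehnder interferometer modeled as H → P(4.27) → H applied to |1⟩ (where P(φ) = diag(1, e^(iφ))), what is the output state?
(0.714 + 0.4519i)|0⟩ + (0.286 - 0.4519i)|1⟩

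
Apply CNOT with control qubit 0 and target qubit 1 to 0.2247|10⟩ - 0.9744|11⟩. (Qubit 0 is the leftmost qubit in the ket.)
-0.9744|10⟩ + 0.2247|11⟩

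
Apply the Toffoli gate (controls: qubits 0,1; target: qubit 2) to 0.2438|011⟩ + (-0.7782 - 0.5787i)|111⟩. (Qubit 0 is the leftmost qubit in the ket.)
0.2438|011⟩ + (-0.7782 - 0.5787i)|110⟩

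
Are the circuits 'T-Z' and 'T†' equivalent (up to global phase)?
No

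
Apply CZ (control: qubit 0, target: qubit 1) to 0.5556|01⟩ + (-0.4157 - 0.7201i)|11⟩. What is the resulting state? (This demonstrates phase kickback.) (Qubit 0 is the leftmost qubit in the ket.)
0.5556|01⟩ + (0.4157 + 0.7201i)|11⟩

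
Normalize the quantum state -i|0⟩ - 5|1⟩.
-0.1961i|0⟩ - 0.9806|1⟩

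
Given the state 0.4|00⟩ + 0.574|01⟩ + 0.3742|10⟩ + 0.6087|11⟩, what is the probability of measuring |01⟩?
0.3295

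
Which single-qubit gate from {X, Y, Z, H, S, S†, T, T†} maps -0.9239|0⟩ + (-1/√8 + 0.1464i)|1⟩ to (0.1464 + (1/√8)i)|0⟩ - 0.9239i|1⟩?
Y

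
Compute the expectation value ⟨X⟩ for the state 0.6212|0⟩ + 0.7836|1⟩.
0.9735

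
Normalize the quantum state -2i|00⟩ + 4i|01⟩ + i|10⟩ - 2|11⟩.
-0.4i|00⟩ + 0.8i|01⟩ + 0.2i|10⟩ - 0.4|11⟩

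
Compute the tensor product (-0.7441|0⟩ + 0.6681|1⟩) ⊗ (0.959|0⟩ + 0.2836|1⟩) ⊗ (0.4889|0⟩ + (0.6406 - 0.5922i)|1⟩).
-0.3489|000⟩ + (-0.4571 + 0.4226i)|001⟩ - 0.1032|010⟩ + (-0.1352 + 0.125i)|011⟩ + 0.3132|100⟩ + (0.4104 - 0.3794i)|101⟩ + 0.09263|110⟩ + (0.1214 - 0.1122i)|111⟩

amp(|b₁b₂…⟩) = product of the factor amplitudes for bits b₁, b₂, …; only kets whose every factor amplitude is nonzero survive.
|000⟩: (-0.7441)(0.959)(0.4889) = -0.3489
|001⟩: (-0.7441)(0.959)(0.6406 - 0.5922i) = (-0.4571 + 0.4226i)
|010⟩: (-0.7441)(0.2836)(0.4889) = -0.1032
|011⟩: (-0.7441)(0.2836)(0.6406 - 0.5922i) = (-0.1352 + 0.125i)
|100⟩: (0.6681)(0.959)(0.4889) = 0.3132
|101⟩: (0.6681)(0.959)(0.6406 - 0.5922i) = (0.4104 - 0.3794i)
|110⟩: (0.6681)(0.2836)(0.4889) = 0.09263
|111⟩: (0.6681)(0.2836)(0.6406 - 0.5922i) = (0.1214 - 0.1122i)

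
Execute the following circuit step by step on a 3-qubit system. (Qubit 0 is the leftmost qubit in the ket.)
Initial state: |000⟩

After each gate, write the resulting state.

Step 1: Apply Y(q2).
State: i|001⟩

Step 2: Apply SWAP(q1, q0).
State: i|001⟩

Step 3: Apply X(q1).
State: i|011⟩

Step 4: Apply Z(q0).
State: i|011⟩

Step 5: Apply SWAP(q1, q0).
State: i|101⟩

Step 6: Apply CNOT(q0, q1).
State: i|111⟩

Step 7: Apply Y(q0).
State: |011⟩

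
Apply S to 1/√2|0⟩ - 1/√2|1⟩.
1/√2|0⟩ - (1/√2)i|1⟩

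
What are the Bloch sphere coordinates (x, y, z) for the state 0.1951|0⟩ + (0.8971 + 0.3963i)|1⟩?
(0.35, 0.1546, -0.9238)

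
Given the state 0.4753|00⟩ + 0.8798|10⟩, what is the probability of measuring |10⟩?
0.774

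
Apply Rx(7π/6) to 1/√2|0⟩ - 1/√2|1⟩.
(-0.183 + 0.683i)|0⟩ + (0.183 - 0.683i)|1⟩

Rx(7π/6) = [[cos(θ/2), −i·sin(θ/2)], [−i·sin(θ/2), cos(θ/2)]]; θ = 7π/6, cos(θ/2) ≈ -0.258819, sin(θ/2) ≈ 0.965926.
With a = amp(|0⟩) = 1/√2 and b = amp(|1⟩) = -1/√2:
new amp(|0⟩) = (-0.258819)·a + (-0.965926i)·b = (-0.183 + 0.683i)
new amp(|1⟩) = (-0.965926i)·a + (-0.258819)·b = (0.183 - 0.683i)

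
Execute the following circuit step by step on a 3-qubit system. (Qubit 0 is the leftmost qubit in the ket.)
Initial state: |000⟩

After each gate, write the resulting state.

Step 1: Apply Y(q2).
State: i|001⟩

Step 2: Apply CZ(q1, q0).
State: i|001⟩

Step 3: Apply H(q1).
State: (1/√2)i|001⟩ + (1/√2)i|011⟩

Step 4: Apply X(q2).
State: (1/√2)i|000⟩ + (1/√2)i|010⟩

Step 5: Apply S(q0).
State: (1/√2)i|000⟩ + (1/√2)i|010⟩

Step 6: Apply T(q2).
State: (1/√2)i|000⟩ + (1/√2)i|010⟩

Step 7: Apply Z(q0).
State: (1/√2)i|000⟩ + (1/√2)i|010⟩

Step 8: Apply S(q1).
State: (1/√2)i|000⟩ - 1/√2|010⟩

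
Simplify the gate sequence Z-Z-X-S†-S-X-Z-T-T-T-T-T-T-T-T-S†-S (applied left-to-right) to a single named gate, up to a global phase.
Z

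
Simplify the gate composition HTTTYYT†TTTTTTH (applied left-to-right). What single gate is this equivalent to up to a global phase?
I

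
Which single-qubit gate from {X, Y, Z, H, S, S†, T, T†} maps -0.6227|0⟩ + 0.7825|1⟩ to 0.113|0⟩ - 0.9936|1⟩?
H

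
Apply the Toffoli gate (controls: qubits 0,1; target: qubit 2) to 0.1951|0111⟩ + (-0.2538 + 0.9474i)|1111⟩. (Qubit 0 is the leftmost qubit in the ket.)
0.1951|0111⟩ + (-0.2538 + 0.9474i)|1101⟩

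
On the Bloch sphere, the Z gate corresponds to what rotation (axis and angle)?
Rotation by π around the z-axis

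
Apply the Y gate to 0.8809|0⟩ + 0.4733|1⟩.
-0.4733i|0⟩ + 0.8809i|1⟩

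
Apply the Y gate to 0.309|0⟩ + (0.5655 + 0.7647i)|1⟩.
(0.7647 - 0.5655i)|0⟩ + 0.309i|1⟩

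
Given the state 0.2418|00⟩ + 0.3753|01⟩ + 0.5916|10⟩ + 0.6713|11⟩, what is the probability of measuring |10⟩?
0.35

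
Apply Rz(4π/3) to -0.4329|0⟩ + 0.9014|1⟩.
(0.2165 + 0.3749i)|0⟩ + (-0.4507 + 0.7806i)|1⟩

Rz(4π/3) = [[e^(−iθ/2), 0], [0, e^(iθ/2)]] with e^(±iθ/2) = cos(θ/2) ± i·sin(θ/2); θ = 4π/3, cos(θ/2) ≈ -0.5, sin(θ/2) ≈ 0.866025.
With a = amp(|0⟩) = -0.4329 and b = amp(|1⟩) = 0.9014:
new amp(|0⟩) = (-0.5 - 0.866025i)·a = (0.2165 + 0.3749i)
new amp(|1⟩) = (-0.5 + 0.866025i)·b = (-0.4507 + 0.7806i)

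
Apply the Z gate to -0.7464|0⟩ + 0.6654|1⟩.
-0.7464|0⟩ - 0.6654|1⟩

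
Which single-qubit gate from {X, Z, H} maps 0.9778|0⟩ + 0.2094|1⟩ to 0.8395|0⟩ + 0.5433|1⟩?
H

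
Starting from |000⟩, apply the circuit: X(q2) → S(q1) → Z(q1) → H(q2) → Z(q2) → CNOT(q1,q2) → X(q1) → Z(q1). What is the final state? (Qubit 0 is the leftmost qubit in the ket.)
-1/√2|010⟩ - 1/√2|011⟩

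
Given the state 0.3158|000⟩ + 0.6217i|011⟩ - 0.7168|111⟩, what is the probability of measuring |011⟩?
0.3865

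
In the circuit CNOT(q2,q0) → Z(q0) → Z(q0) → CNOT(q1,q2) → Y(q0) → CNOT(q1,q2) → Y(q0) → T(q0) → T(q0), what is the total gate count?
9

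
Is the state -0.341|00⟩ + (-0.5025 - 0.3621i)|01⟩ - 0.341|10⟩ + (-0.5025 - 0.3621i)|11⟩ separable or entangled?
Separable

Writing the state as a|00⟩ + b|01⟩ + c|10⟩ + d|11⟩, it is a product state iff ad − bc = 0.
Here (a, b, c, d) = (-0.341, (-0.5025 - 0.3621i), -0.341, (-0.5025 - 0.3621i)): ad − bc = (-0.341)(-0.5025 - 0.3621i) − (-0.5025 - 0.3621i)(-0.341) = 0, so the state is separable.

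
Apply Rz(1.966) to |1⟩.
(0.5545 + 0.8322i)|1⟩

Rz(1.966) = [[e^(−iθ/2), 0], [0, e^(iθ/2)]] with e^(±iθ/2) = cos(θ/2) ± i·sin(θ/2); θ = 1.966, cos(θ/2) ≈ 0.554529, sin(θ/2) ≈ 0.832165.
With a = amp(|0⟩) = 0 and b = amp(|1⟩) = 1:
new amp(|0⟩) = (0.554529 - 0.832165i)·a = 0
new amp(|1⟩) = (0.554529 + 0.832165i)·b = (0.5545 + 0.8322i)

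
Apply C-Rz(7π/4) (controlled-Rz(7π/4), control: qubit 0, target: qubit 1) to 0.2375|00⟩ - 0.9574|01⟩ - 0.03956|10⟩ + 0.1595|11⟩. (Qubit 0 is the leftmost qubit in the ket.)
0.2375|00⟩ - 0.9574|01⟩ + (0.03655 + 0.01514i)|10⟩ + (-0.1474 + 0.06104i)|11⟩

C-Rz(7π/4) leaves the control-|0⟩ kets |00⟩, |01⟩ unchanged and applies Rz(7π/4) to qubit 1 on the control-|1⟩ pair (|10⟩, |11⟩).
Rz(7π/4) = [[e^(−iθ/2), 0], [0, e^(iθ/2)]] with e^(±iθ/2) = cos(θ/2) ± i·sin(θ/2); θ = 7π/4, cos(θ/2) ≈ -0.92388, sin(θ/2) ≈ 0.382683.
With a = amp(|10⟩) = -0.03956 and b = amp(|11⟩) = 0.1595:
new amp(|10⟩) = (-0.92388 - 0.382683i)·a = (0.03655 + 0.01514i)
new amp(|11⟩) = (-0.92388 + 0.382683i)·b = (-0.1474 + 0.06104i)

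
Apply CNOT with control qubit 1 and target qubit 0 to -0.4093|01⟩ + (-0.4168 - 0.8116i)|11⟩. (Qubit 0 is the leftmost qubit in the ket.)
(-0.4168 - 0.8116i)|01⟩ - 0.4093|11⟩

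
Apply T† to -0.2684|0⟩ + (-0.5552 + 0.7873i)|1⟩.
-0.2684|0⟩ + (0.1641 + 0.9493i)|1⟩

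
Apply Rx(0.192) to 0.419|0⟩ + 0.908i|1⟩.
0.5041|0⟩ + 0.8637i|1⟩

Rx(0.192) = [[cos(θ/2), −i·sin(θ/2)], [−i·sin(θ/2), cos(θ/2)]]; θ = 0.192, cos(θ/2) ≈ 0.995396, sin(θ/2) ≈ 0.0958526.
With a = amp(|0⟩) = 0.419 and b = amp(|1⟩) = 0.908i:
new amp(|0⟩) = (0.995396)·a + (-0.0958526i)·b = 0.5041
new amp(|1⟩) = (-0.0958526i)·a + (0.995396)·b = 0.8637i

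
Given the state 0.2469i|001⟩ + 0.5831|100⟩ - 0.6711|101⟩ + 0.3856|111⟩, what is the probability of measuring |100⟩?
0.34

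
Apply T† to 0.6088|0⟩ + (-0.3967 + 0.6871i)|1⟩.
0.6088|0⟩ + (0.2053 + 0.7664i)|1⟩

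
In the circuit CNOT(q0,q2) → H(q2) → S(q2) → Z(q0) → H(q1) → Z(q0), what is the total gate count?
6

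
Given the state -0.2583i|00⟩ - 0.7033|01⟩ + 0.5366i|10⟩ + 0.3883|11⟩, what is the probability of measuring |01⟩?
0.4946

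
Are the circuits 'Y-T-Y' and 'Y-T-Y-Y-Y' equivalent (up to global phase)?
Yes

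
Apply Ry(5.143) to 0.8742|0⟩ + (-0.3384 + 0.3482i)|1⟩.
(-0.5533 - 0.1879i)|0⟩ + (0.7567 - 0.2931i)|1⟩

Ry(5.143) = [[cos(θ/2), −sin(θ/2)], [sin(θ/2), cos(θ/2)]]; θ = 5.143, cos(θ/2) ≈ -0.841851, sin(θ/2) ≈ 0.53971.
With a = amp(|0⟩) = 0.8742 and b = amp(|1⟩) = (-0.3384 + 0.3482i):
new amp(|0⟩) = (-0.841851)·a + (-0.53971)·b = (-0.5533 - 0.1879i)
new amp(|1⟩) = (0.53971)·a + (-0.841851)·b = (0.7567 - 0.2931i)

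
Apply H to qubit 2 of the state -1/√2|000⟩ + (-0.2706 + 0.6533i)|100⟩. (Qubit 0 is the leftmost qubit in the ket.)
-1/2|000⟩ - 1/2|001⟩ + (-0.1913 + 0.462i)|100⟩ + (-0.1913 + 0.462i)|101⟩

H on qubit 2 mixes each pair of kets that differ only in qubit 2: amplitudes (a, b) of (|…0…⟩, |…1…⟩) become ((a + b)/√2, (a − b)/√2). Kets absent from the input have amplitude 0.
(|000⟩, |001⟩): (a, b) = (-1/√2, 0) → (-1/2, -1/2)
(|100⟩, |101⟩): (a, b) = ((-0.2706 + 0.6533i), 0) → ((-0.1913 + 0.462i), (-0.1913 + 0.462i))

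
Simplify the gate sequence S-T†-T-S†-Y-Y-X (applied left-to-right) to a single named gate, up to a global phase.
X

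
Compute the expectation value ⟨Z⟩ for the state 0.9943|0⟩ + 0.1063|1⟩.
0.9773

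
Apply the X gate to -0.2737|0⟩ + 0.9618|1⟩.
0.9618|0⟩ - 0.2737|1⟩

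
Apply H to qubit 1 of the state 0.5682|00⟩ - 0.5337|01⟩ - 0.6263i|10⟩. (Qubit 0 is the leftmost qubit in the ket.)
0.0244|00⟩ + 0.7792|01⟩ - 0.4429i|10⟩ - 0.4429i|11⟩

H on qubit 1 mixes each pair of kets that differ only in qubit 1: amplitudes (a, b) of (|…0…⟩, |…1…⟩) become ((a + b)/√2, (a − b)/√2). Kets absent from the input have amplitude 0.
(|00⟩, |01⟩): (a, b) = (0.5682, -0.5337) → (0.0244, 0.7792)
(|10⟩, |11⟩): (a, b) = (-0.6263i, 0) → (-0.4429i, -0.4429i)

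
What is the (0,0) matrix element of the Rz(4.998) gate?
(-0.8005 - 0.5993i)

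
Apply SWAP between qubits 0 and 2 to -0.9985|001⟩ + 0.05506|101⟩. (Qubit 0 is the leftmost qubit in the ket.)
-0.9985|100⟩ + 0.05506|101⟩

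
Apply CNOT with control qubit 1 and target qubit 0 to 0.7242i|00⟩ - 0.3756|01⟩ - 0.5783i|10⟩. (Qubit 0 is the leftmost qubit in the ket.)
0.7242i|00⟩ - 0.5783i|10⟩ - 0.3756|11⟩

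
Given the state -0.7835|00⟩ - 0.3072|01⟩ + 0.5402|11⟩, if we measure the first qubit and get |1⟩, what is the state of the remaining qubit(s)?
|1⟩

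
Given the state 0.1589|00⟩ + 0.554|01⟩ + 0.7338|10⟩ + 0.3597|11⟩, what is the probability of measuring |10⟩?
0.5385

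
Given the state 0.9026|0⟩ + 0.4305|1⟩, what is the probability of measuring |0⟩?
0.8147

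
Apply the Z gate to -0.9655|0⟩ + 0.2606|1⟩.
-0.9655|0⟩ - 0.2606|1⟩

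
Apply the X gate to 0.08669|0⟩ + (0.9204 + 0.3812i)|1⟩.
(0.9204 + 0.3812i)|0⟩ + 0.08669|1⟩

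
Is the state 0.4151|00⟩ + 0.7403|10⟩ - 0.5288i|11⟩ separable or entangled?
Entangled

Writing the state as a|00⟩ + b|01⟩ + c|10⟩ + d|11⟩, it is a product state iff ad − bc = 0.
Here (a, b, c, d) = (0.4151, 0, 0.7403, -0.5288i): ad − bc = (0.4151)(-0.5288i) − (0)(0.7403) = -0.2195i ≠ 0, so the state is entangled.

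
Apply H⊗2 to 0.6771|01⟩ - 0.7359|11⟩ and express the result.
-0.0294|00⟩ + 0.0294|01⟩ + 0.7065|10⟩ - 0.7065|11⟩

H⊗2 gives amp(|y⟩) = (1/2) Σ_x (−1)^(x·y) amp(|x⟩), where x·y is the number of positions in which both x and y have a 1.
|00⟩: (0.6771 - 0.7359)/2 = -0.0294
|01⟩: (-0.6771 + 0.7359)/2 = 0.0294
|10⟩: (0.6771 + 0.7359)/2 = 0.7065
|11⟩: (-0.6771 - 0.7359)/2 = -0.7065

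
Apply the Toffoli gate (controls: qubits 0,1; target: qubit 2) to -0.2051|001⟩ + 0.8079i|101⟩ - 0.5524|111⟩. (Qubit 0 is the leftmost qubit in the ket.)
-0.2051|001⟩ + 0.8079i|101⟩ - 0.5524|110⟩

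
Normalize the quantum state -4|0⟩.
-|0⟩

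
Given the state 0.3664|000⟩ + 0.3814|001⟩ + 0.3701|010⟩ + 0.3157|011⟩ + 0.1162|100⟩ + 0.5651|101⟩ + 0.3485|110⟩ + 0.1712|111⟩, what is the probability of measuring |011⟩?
0.09967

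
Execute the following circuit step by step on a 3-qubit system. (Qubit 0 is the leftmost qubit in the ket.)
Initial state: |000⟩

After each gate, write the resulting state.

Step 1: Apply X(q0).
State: |100⟩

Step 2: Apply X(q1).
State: |110⟩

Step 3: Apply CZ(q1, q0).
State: -|110⟩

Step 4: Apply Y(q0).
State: i|010⟩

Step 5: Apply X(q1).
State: i|000⟩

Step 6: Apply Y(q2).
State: -|001⟩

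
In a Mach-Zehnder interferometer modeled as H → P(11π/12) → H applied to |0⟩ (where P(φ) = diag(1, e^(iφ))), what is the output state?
(0.01704 + 0.1294i)|0⟩ + (0.983 - 0.1294i)|1⟩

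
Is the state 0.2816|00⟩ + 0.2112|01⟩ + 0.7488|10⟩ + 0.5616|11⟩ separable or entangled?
Separable

Writing the state as a|00⟩ + b|01⟩ + c|10⟩ + d|11⟩, it is a product state iff ad − bc = 0.
Here (a, b, c, d) = (0.2816, 0.2112, 0.7488, 0.5616): ad − bc = (0.2816)(0.5616) − (0.2112)(0.7488) = 0, so the state is separable.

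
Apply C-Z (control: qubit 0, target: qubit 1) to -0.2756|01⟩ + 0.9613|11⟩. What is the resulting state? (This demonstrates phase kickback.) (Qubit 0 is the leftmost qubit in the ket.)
-0.2756|01⟩ - 0.9613|11⟩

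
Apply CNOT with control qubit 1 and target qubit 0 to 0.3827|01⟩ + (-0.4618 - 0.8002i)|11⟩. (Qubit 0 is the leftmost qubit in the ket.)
(-0.4618 - 0.8002i)|01⟩ + 0.3827|11⟩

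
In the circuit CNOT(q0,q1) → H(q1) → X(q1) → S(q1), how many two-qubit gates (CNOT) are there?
1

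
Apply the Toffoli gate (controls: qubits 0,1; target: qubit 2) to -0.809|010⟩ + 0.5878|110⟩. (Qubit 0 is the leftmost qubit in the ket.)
-0.809|010⟩ + 0.5878|111⟩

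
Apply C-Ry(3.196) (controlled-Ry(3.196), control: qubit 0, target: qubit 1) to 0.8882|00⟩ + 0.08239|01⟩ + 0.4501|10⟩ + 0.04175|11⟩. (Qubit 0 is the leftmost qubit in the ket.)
0.8882|00⟩ + 0.08239|01⟩ - 0.05398|10⟩ + 0.4488|11⟩

C-Ry(3.196) leaves the control-|0⟩ kets |00⟩, |01⟩ unchanged and applies Ry(3.196) to qubit 1 on the control-|1⟩ pair (|10⟩, |11⟩).
Ry(3.196) = [[cos(θ/2), −sin(θ/2)], [sin(θ/2), cos(θ/2)]]; θ = 3.196, cos(θ/2) ≈ -0.0272003, sin(θ/2) ≈ 0.99963.
With a = amp(|10⟩) = 0.4501 and b = amp(|11⟩) = 0.04175:
new amp(|10⟩) = (-0.0272003)·a + (-0.99963)·b = -0.05398
new amp(|11⟩) = (0.99963)·a + (-0.0272003)·b = 0.4488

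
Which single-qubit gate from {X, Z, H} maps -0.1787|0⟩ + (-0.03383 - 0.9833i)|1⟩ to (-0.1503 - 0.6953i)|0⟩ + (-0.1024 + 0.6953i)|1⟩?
H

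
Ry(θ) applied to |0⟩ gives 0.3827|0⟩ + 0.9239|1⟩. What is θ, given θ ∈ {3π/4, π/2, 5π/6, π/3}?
3π/4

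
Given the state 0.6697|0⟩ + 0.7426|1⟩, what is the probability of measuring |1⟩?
0.5515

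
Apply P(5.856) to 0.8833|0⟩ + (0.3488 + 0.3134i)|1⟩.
0.8833|0⟩ + (0.4473 + 0.1407i)|1⟩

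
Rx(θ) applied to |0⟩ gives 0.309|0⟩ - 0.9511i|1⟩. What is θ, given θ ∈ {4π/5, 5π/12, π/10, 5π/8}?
4π/5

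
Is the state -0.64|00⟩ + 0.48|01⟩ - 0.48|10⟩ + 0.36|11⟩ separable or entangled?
Separable

Writing the state as a|00⟩ + b|01⟩ + c|10⟩ + d|11⟩, it is a product state iff ad − bc = 0.
Here (a, b, c, d) = (-0.64, 0.48, -0.48, 0.36): ad − bc = (-0.64)(0.36) − (0.48)(-0.48) = 0, so the state is separable.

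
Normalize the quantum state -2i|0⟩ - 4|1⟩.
-(1/√5)i|0⟩ - 0.8944|1⟩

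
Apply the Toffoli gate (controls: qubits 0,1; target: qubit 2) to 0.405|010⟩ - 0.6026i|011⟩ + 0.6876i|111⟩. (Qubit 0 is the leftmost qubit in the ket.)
0.405|010⟩ - 0.6026i|011⟩ + 0.6876i|110⟩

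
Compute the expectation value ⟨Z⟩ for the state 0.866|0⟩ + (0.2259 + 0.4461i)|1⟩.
0.4999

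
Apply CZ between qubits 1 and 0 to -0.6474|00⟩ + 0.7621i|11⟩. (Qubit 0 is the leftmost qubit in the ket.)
-0.6474|00⟩ - 0.7621i|11⟩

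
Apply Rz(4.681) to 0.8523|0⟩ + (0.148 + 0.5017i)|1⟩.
(-0.5931 - 0.6121i)|0⟩ + (-0.4633 - 0.2429i)|1⟩

Rz(4.681) = [[e^(−iθ/2), 0], [0, e^(iθ/2)]] with e^(±iθ/2) = cos(θ/2) ± i·sin(θ/2); θ = 4.681, cos(θ/2) ≈ -0.695922, sin(θ/2) ≈ 0.718117.
With a = amp(|0⟩) = 0.8523 and b = amp(|1⟩) = (0.148 + 0.5017i):
new amp(|0⟩) = (-0.695922 - 0.718117i)·a = (-0.5931 - 0.6121i)
new amp(|1⟩) = (-0.695922 + 0.718117i)·b = (-0.4633 - 0.2429i)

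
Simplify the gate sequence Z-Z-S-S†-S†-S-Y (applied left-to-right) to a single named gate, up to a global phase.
Y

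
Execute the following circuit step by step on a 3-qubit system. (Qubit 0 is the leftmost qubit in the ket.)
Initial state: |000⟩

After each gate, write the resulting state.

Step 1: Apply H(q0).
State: 1/√2|000⟩ + 1/√2|100⟩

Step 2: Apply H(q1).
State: 1/2|000⟩ + 1/2|010⟩ + 1/2|100⟩ + 1/2|110⟩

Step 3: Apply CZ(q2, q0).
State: 1/2|000⟩ + 1/2|010⟩ + 1/2|100⟩ + 1/2|110⟩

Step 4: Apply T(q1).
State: 1/2|000⟩ + (1/√8 + (1/√8)i)|010⟩ + 1/2|100⟩ + (1/√8 + (1/√8)i)|110⟩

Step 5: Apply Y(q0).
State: -(1/2)i|000⟩ + (1/√8 - (1/√8)i)|010⟩ + (1/2)i|100⟩ + (-1/√8 + (1/√8)i)|110⟩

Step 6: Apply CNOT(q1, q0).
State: -(1/2)i|000⟩ + (-1/√8 + (1/√8)i)|010⟩ + (1/2)i|100⟩ + (1/√8 - (1/√8)i)|110⟩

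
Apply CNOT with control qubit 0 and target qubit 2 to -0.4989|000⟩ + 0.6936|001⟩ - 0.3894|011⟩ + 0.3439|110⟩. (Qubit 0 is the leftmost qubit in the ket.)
-0.4989|000⟩ + 0.6936|001⟩ - 0.3894|011⟩ + 0.3439|111⟩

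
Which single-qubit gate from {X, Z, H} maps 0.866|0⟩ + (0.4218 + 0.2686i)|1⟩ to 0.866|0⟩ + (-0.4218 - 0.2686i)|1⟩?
Z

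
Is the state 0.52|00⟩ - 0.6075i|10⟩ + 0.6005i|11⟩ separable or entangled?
Entangled

Writing the state as a|00⟩ + b|01⟩ + c|10⟩ + d|11⟩, it is a product state iff ad − bc = 0.
Here (a, b, c, d) = (0.52, 0, -0.6075i, 0.6005i): ad − bc = (0.52)(0.6005i) − (0)(-0.6075i) = 0.3123i ≠ 0, so the state is entangled.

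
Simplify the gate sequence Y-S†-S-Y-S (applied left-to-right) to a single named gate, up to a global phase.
S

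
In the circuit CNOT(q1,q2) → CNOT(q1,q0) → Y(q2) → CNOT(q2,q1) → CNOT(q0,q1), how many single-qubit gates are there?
1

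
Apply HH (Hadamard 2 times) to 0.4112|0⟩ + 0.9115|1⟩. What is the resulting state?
0.4112|0⟩ + 0.9115|1⟩

H² = I, so an even number of Hadamards cancels: H^2 = I and the state is unchanged.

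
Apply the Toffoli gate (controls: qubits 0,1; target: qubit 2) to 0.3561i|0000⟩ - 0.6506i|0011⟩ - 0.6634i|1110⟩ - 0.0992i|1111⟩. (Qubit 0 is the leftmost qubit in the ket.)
0.3561i|0000⟩ - 0.6506i|0011⟩ - 0.6634i|1100⟩ - 0.0992i|1101⟩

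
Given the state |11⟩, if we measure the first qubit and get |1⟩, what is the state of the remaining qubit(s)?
|1⟩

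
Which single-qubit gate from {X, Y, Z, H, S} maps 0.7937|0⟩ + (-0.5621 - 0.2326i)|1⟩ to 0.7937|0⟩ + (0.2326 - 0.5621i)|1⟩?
S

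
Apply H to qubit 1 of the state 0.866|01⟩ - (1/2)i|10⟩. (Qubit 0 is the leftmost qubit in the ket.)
0.6124|00⟩ - 0.6124|01⟩ - (1/√8)i|10⟩ - (1/√8)i|11⟩

H on qubit 1 mixes each pair of kets that differ only in qubit 1: amplitudes (a, b) of (|…0…⟩, |…1…⟩) become ((a + b)/√2, (a − b)/√2). Kets absent from the input have amplitude 0.
(|00⟩, |01⟩): (a, b) = (0, 0.866) → (0.6124, -0.6124)
(|10⟩, |11⟩): (a, b) = (-(1/2)i, 0) → (-(1/√8)i, -(1/√8)i)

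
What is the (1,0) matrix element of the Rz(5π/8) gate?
0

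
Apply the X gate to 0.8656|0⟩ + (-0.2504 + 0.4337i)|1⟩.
(-0.2504 + 0.4337i)|0⟩ + 0.8656|1⟩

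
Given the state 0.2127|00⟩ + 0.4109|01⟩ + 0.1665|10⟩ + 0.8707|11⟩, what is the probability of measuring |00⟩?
0.04524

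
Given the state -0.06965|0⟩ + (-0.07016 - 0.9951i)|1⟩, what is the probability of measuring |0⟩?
0.004851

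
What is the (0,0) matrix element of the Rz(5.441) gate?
(-0.9126 - 0.4088i)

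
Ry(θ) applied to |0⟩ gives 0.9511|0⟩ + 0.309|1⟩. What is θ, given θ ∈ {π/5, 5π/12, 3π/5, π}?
π/5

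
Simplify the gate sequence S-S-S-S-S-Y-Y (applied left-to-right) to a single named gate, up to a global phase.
S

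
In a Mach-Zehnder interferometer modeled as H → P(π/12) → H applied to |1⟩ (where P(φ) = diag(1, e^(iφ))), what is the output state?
(0.01704 - 0.1294i)|0⟩ + (0.983 + 0.1294i)|1⟩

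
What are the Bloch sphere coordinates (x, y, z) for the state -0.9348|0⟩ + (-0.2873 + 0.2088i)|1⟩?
(0.5371, -0.3904, 0.7477)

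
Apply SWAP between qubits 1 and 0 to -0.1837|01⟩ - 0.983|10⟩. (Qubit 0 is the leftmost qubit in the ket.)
-0.983|01⟩ - 0.1837|10⟩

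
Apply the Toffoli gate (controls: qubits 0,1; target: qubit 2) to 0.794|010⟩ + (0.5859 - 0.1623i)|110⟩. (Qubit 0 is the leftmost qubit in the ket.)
0.794|010⟩ + (0.5859 - 0.1623i)|111⟩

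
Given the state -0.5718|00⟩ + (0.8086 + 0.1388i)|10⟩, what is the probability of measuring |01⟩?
0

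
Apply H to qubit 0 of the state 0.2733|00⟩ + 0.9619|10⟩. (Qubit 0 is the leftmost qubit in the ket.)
0.8734|00⟩ - 0.4869|10⟩

H on qubit 0 mixes each pair of kets that differ only in qubit 0: amplitudes (a, b) of (|…0…⟩, |…1…⟩) become ((a + b)/√2, (a − b)/√2). Kets absent from the input have amplitude 0.
(|00⟩, |10⟩): (a, b) = (0.2733, 0.9619) → (0.8734, -0.4869)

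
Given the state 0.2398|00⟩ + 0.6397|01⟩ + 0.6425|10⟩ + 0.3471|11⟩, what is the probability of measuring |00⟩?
0.0575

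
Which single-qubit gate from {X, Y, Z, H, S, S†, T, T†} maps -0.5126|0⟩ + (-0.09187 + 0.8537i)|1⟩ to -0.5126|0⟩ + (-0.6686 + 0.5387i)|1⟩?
T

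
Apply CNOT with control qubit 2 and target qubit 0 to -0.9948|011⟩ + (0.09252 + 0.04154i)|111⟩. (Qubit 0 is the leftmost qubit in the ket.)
(0.09252 + 0.04154i)|011⟩ - 0.9948|111⟩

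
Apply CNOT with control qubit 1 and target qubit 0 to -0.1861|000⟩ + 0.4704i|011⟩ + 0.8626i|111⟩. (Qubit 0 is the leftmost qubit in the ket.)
-0.1861|000⟩ + 0.8626i|011⟩ + 0.4704i|111⟩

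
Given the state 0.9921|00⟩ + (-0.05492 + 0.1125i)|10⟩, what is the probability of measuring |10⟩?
0.01567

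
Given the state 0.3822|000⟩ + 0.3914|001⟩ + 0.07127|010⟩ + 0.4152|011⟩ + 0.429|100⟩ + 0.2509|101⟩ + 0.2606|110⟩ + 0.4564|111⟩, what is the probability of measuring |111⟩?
0.2083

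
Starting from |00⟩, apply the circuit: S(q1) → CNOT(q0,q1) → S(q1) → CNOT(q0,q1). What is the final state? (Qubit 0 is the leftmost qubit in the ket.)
|00⟩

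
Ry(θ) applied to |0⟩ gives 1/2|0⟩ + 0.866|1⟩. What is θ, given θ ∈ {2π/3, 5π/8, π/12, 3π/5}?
2π/3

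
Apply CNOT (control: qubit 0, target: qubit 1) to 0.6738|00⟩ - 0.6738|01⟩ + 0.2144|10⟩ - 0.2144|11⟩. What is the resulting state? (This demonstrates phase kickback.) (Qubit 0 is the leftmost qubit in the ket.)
0.6738|00⟩ - 0.6738|01⟩ - 0.2144|10⟩ + 0.2144|11⟩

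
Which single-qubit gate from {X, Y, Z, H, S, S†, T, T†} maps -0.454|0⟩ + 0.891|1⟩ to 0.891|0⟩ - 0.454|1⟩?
X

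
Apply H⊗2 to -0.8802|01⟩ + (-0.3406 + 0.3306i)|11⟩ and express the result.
(-0.6104 + 0.1653i)|00⟩ + (0.6104 - 0.1653i)|01⟩ + (-0.2698 - 0.1653i)|10⟩ + (0.2698 + 0.1653i)|11⟩

H⊗2 gives amp(|y⟩) = (1/2) Σ_x (−1)^(x·y) amp(|x⟩), where x·y is the number of positions in which both x and y have a 1.
|00⟩: (-0.8802 + (-0.3406 + 0.3306i))/2 = (-0.6104 + 0.1653i)
|01⟩: (0.8802 - (-0.3406 + 0.3306i))/2 = (0.6104 - 0.1653i)
|10⟩: (-0.8802 - (-0.3406 + 0.3306i))/2 = (-0.2698 - 0.1653i)
|11⟩: (0.8802 + (-0.3406 + 0.3306i))/2 = (0.2698 + 0.1653i)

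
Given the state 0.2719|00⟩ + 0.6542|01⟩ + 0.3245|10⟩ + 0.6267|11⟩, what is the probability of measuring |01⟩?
0.428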